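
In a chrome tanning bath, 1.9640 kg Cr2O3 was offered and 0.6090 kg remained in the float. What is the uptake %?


Formula: Uptake = (offered - residual) / offered * 100
Substituting: Uptake = (1.9640 - 0.6090) / 1.9640 * 100
Result: 68.9919 %


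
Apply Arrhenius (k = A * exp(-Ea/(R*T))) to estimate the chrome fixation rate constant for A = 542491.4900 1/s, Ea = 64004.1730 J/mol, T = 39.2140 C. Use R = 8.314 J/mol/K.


T_K = T_C + 273.15 = 39.2140 + 273.15 = 312.3640 K
exponent = -Ea / (R * T_K) = -64004.1730 / (8.314 * 312.3640) = -24.6455
k = A * exp(exponent) = 542491.4900 * exp(-24.6455) = 1.0740e-05 1/s


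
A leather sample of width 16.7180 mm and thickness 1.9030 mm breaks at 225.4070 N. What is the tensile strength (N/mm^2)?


Formula: TS = force / (width * thickness)
Substituting: TS = 225.4070 / (16.7180 * 1.9030)
Result: 7.0851 N/mm^2


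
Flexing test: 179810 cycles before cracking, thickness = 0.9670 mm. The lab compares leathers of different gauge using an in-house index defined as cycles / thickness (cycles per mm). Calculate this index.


Formula: Index = cycles / thickness
Substituting: Index = 179810 / 0.9670
Result: 185946.2254 cycles/mm


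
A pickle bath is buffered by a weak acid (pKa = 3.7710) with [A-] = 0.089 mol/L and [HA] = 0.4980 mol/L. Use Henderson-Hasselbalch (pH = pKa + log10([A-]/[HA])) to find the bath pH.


ratio = [A-] / [HA] = 0.089 / 0.4980 = 0.1787
log10(ratio) = -0.7478
pH = pKa + log10(ratio) = 3.7710 - 0.7478 = 3.0232


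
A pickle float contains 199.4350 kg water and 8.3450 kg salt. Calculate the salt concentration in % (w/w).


Formula: Conc = salt / (water + salt) * 100
Substituting: Conc = 8.3450 / (199.4350 + 8.3450) * 100
Result: 4.0163 %


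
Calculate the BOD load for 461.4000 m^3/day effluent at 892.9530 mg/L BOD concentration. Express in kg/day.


Formula: BOD_load = volume * conc / 1000
Substituting: BOD_load = 461.4000 * 892.9530 / 1000
Result: 412.0085 kg/day


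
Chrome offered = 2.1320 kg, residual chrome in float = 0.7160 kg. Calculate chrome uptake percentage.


Formula: Uptake = (offered - residual) / offered * 100
Substituting: Uptake = (2.1320 - 0.7160) / 2.1320 * 100
Result: 66.4165 %


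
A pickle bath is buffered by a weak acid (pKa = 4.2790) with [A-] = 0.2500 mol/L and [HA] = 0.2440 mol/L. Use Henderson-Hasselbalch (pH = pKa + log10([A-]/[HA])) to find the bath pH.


ratio = [A-] / [HA] = 0.2500 / 0.2440 = 1.0246
log10(ratio) = 0.0105502
pH = pKa + log10(ratio) = 4.2790 + 0.0105502 = 4.2896


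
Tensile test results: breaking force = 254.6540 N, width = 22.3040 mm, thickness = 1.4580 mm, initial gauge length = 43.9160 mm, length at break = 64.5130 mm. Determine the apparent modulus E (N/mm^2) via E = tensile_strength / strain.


TS = F / (w * t) = 254.6540 / (22.3040 * 1.4580) = 7.8309 N/mm^2
strain = (Lf - L0) / L0 = (64.5130 - 43.9160) / 43.9160 = 0.4690
E = TS / strain = 7.8309 / 0.4690 = 16.6966 N/mm^2


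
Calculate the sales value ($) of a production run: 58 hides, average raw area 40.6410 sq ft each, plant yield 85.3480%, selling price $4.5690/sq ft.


Raw_total = N * avg_area = 58 * 40.6410 = 2357.1780 sq ft
Finished = Raw_total * yield / 100 = 2357.1780 * 85.3480 / 100 = 2011.8043 sq ft
Value = Finished * price = 2011.8043 * 4.5690 = 9191.9338 $


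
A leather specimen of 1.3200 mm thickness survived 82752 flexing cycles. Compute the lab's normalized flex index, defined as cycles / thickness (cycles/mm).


Formula: Index = cycles / thickness
Substituting: Index = 82752 / 1.3200
Result: 62690.9091 cycles/mm


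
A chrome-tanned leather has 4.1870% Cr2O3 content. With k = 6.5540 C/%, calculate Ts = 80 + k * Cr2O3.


Formula: Ts = 80 + k * Cr2O3
Substituting: Ts = 80 + 6.5540 * 4.1870
Result: 107.4416 C


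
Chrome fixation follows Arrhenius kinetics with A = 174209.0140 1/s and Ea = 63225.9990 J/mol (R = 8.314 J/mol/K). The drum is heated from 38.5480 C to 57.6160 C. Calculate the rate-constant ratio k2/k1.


T1 = 38.5480 + 273.15 = 311.6980 K; T2 = 57.6160 + 273.15 = 330.7660 K
k1 = A * exp(-Ea/(R*T1)) = 174209.0140 * exp(-63225.9990/(8.314*311.6980)) = 4.4179e-06 1/s
k2 = A * exp(-Ea/(R*T2)) = 174209.0140 * exp(-63225.9990/(8.314*330.7660)) = 1.8032e-05 1/s
k2/k1 = 1.8032e-05 / 4.4179e-06 = 4.0816


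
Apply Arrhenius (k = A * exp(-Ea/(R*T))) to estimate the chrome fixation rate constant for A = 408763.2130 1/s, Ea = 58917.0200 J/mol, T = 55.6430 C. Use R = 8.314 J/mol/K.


T_K = T_C + 273.15 = 55.6430 + 273.15 = 328.7930 K
exponent = -Ea / (R * T_K) = -58917.0200 / (8.314 * 328.7930) = -21.5530
k = A * exp(exponent) = 408763.2130 * exp(-21.5530) = 1.7828e-04 1/s


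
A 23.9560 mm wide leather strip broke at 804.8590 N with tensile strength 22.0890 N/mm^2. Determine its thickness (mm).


Formula: t = F / (TS * w)
Substituting: t = 804.8590 / (22.0890 * 23.9560)
Result: 1.5210 mm


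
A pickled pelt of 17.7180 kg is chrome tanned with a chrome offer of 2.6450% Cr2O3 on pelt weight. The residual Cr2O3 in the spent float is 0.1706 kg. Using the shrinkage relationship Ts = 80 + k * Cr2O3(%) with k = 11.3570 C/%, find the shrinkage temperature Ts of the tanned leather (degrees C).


Offered = pelt * offer_pct / 100 = 17.7180 * 2.6450 / 100 = 0.4686 kg
Uptake = offered - residual = 0.4686 - 0.1706 = 0.2980 kg
Cr2O3% on pelt = uptake / pelt * 100 = 0.2980 / 17.7180 * 100 = 1.6821 %
Ts = 80 + k * Cr2O3% = 80 + 11.3570 * 1.6821 = 99.1040 C


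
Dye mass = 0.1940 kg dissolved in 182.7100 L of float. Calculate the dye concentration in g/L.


Formula: Conc = dye_mass(kg) / volume(L) * 1000
Substituting: Conc = 0.1940 / 182.7100 * 1000
Result: 1.0618 g/L


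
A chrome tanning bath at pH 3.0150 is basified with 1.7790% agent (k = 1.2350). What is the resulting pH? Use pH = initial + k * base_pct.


Formula: pH_final = pH_initial + k * base_pct
Substituting: pH_final = 3.0150 + 1.2350 * 1.7790
Result: 5.2121


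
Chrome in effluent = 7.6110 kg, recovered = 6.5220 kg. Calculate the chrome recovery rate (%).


Formula: Recovery = recovered / input * 100
Substituting: Recovery = 6.5220 / 7.6110 * 100
Result: 85.6918 %


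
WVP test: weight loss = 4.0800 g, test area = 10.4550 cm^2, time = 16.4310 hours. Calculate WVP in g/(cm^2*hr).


Formula: WVP = loss / (area * time)
Substituting: WVP = 4.0800 / (10.4550 * 16.4310)
Result: 0.0237505 g/(cm^2*hr)


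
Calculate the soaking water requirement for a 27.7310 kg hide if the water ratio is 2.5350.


Formula: Water = hide_weight * ratio
Substituting: Water = 27.7310 * 2.5350
Result: 70.2981 kg


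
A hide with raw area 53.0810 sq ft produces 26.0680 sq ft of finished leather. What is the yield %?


Formula: Yield = finished / raw * 100
Substituting: Yield = 26.0680 / 53.0810 * 100
Result: 49.1099 %


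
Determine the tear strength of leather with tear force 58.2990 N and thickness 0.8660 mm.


Formula: Tear strength = force / thickness
Substituting: Tear strength = 58.2990 / 0.8660
Result: 67.3199 N/mm


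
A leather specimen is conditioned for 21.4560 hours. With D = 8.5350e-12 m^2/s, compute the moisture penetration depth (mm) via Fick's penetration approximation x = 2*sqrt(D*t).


t = 21.4560 hr * 3600 = 77241.6000 s
D * t = 8.5350e-12 * 77241.6000 = 6.5926e-07
x = 2 * sqrt(D*t) = 2 * sqrt(6.5926e-07) = 0.00162389 m = 1.6239 mm


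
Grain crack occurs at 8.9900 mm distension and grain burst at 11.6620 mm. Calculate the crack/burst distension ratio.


Formula: Ratio = crack / burst
Substituting: Ratio = 8.9900 / 11.6620
Result: 0.7709


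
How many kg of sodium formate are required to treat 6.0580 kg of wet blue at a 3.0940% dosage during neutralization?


Formula: Neutralizer = substrate * pct / 100
Substituting: Neutralizer = 6.0580 * 3.0940 / 100
Result: 0.1874 kg


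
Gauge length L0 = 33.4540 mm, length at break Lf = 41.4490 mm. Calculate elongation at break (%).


Formula: Elongation = (Lf - L0) / L0 * 100
Substituting: Elongation = (41.4490 - 33.4540) / 33.4540 * 100
Result: 23.8985 %


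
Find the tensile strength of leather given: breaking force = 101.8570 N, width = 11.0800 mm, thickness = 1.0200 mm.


Formula: TS = force / (width * thickness)
Substituting: TS = 101.8570 / (11.0800 * 1.0200)
Result: 9.0126 N/mm^2


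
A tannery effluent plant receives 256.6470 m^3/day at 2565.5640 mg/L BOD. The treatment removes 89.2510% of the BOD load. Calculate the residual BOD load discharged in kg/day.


Load_in = volume * conc / 1000 = 256.6470 * 2565.5640 / 1000 = 658.4443 kg/day
Removed = Load_in * eff / 100 = 658.4443 * 89.2510 / 100 = 587.6681 kg/day
Load_out = Load_in - Removed = 658.4443 - 587.6681 = 70.7762 kg/day


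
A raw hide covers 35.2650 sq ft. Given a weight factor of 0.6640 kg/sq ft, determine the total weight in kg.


Formula: Weight = area * weight_per_sqft
Substituting: Weight = 35.2650 * 0.6640
Result: 23.4160 kg


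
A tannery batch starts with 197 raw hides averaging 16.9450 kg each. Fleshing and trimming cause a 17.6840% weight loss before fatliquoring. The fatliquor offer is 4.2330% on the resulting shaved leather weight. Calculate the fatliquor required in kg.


Total_raw = N * avg_wt = 197 * 16.9450 = 3338.1650 kg
Substrate = Total_raw * (1 - loss/100) = 3338.1650 * (1 - 17.6840/100) = 2747.8439 kg
Fat = Substrate * pct / 100 = 2747.8439 * 4.2330 / 100 = 116.3162 kg


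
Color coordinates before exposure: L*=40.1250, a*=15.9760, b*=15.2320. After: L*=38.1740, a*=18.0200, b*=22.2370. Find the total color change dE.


dL = -1.9510, da = 2.0440, db = 7.0050
dE = sqrt((-1.9510)^2 + 2.0440^2 + 7.0050^2) = 7.5534


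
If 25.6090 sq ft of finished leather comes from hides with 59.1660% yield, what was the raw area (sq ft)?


Formula: raw = finished * 100 / yield
Substituting: raw = 25.6090 * 100 / 59.1660
Result: 43.2833 sq ft


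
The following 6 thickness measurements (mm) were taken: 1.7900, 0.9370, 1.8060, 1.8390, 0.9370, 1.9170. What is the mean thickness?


Formula: Average = sum / n
Substituting: Average = 9.2260 / 6
Result: 1.5377 mm


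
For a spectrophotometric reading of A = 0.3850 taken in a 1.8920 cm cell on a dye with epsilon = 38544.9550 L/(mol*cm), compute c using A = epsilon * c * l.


Formula: c = A / (epsilon * l)
Substituting: c = 0.3850 / (38544.9550 * 1.8920)
Result: 5.2792e-06 mol/L


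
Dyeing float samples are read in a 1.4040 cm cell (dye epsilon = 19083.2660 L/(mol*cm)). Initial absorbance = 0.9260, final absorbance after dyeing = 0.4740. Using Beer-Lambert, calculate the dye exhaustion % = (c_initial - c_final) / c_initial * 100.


c_initial = A_i / (epsilon * l) = 0.9260 / (19083.2660 * 1.4040) = 3.4561e-05 mol/L
c_final = A_f / (epsilon * l) = 0.4740 / (19083.2660 * 1.4040) = 1.7691e-05 mol/L
Exhaustion = (c_initial - c_final) / c_initial * 100 = (3.4561e-05 - 1.7691e-05) / 3.4561e-05 * 100 = 48.8121 %


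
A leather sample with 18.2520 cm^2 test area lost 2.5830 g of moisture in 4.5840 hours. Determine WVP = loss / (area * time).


Formula: WVP = loss / (area * time)
Substituting: WVP = 2.5830 / (18.2520 * 4.5840)
Result: 0.0308723 g/(cm^2*hr)


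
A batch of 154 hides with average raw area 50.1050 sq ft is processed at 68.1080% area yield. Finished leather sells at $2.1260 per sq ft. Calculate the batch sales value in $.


Raw_total = N * avg_area = 154 * 50.1050 = 7716.1700 sq ft
Finished = Raw_total * yield / 100 = 7716.1700 * 68.1080 / 100 = 5255.3291 sq ft
Value = Finished * price = 5255.3291 * 2.1260 = 11172.8296 $


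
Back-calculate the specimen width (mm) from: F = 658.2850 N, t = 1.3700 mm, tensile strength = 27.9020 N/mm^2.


Formula: w = F / (TS * t)
Substituting: w = 658.2850 / (27.9020 * 1.3700)
Result: 17.2210 mm


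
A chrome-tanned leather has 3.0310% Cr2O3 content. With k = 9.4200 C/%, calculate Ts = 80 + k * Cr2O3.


Formula: Ts = 80 + k * Cr2O3
Substituting: Ts = 80 + 9.4200 * 3.0310
Result: 108.5520 C


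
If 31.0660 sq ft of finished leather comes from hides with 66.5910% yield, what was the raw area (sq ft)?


Formula: raw = finished * 100 / yield
Substituting: raw = 31.0660 * 100 / 66.5910
Result: 46.6519 sq ft


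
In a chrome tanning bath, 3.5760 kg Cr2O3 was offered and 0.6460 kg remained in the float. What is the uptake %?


Formula: Uptake = (offered - residual) / offered * 100
Substituting: Uptake = (3.5760 - 0.6460) / 3.5760 * 100
Result: 81.9351 %


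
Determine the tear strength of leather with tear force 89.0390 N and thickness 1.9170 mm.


Formula: Tear strength = force / thickness
Substituting: Tear strength = 89.0390 / 1.9170
Result: 46.4471 N/mm


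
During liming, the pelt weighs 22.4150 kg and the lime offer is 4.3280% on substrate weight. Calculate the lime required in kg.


Formula: Lime = substrate * pct / 100
Substituting: Lime = 22.4150 * 4.3280 / 100
Result: 0.9701 kg


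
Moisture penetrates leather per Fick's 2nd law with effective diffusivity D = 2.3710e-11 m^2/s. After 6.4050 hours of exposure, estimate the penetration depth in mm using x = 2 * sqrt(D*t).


t = 6.4050 hr * 3600 = 23058.0000 s
D * t = 2.3710e-11 * 23058.0000 = 5.4671e-07
x = 2 * sqrt(D*t) = 2 * sqrt(5.4671e-07) = 0.00147879 m = 1.4788 mm


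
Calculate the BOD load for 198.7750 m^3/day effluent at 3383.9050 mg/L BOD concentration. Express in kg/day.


Formula: BOD_load = volume * conc / 1000
Substituting: BOD_load = 198.7750 * 3383.9050 / 1000
Result: 672.6357 kg/day


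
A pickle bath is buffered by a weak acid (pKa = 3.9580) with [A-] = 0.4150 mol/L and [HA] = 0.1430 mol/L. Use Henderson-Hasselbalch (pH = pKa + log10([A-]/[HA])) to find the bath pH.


ratio = [A-] / [HA] = 0.4150 / 0.1430 = 2.9021
log10(ratio) = 0.4627
pH = pKa + log10(ratio) = 3.9580 + 0.4627 = 4.4207


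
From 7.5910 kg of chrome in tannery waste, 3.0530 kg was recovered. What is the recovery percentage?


Formula: Recovery = recovered / input * 100
Substituting: Recovery = 3.0530 / 7.5910 * 100
Result: 40.2187 %


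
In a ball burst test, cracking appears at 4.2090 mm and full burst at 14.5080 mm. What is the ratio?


Formula: Ratio = crack / burst
Substituting: Ratio = 4.2090 / 14.5080
Result: 0.2901


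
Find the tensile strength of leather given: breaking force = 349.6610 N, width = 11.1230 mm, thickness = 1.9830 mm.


Formula: TS = force / (width * thickness)
Substituting: TS = 349.6610 / (11.1230 * 1.9830)
Result: 15.8527 N/mm^2


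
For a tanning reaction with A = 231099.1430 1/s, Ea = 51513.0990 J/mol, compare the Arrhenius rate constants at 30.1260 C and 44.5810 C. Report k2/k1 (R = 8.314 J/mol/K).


T1 = 30.1260 + 273.15 = 303.2760 K; T2 = 44.5810 + 273.15 = 317.7310 K
k1 = A * exp(-Ea/(R*T1)) = 231099.1430 * exp(-51513.0990/(8.314*303.2760)) = 3.0984e-04 1/s
k2 = A * exp(-Ea/(R*T2)) = 231099.1430 * exp(-51513.0990/(8.314*317.7310)) = 7.8486e-04 1/s
k2/k1 = 7.8486e-04 / 3.0984e-04 = 2.5331


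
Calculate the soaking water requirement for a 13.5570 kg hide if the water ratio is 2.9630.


Formula: Water = hide_weight * ratio
Substituting: Water = 13.5570 * 2.9630
Result: 40.1694 kg


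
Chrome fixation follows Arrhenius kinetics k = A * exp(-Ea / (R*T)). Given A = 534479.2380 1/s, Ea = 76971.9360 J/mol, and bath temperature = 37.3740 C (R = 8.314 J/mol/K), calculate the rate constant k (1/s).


T_K = T_C + 273.15 = 37.3740 + 273.15 = 310.5240 K
exponent = -Ea / (R * T_K) = -76971.9360 / (8.314 * 310.5240) = -29.8145
k = A * exp(exponent) = 534479.2380 * exp(-29.8145) = 6.0210e-08 1/s


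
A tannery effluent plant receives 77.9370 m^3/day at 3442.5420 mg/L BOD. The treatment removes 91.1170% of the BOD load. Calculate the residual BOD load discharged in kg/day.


Load_in = volume * conc / 1000 = 77.9370 * 3442.5420 / 1000 = 268.3014 kg/day
Removed = Load_in * eff / 100 = 268.3014 * 91.1170 / 100 = 244.4682 kg/day
Load_out = Load_in - Removed = 268.3014 - 244.4682 = 23.8332 kg/day


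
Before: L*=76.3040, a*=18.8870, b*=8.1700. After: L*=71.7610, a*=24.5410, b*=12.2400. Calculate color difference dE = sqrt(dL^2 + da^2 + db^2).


dL = -4.5430, da = 5.6540, db = 4.0700
dE = sqrt((-4.5430)^2 + 5.6540^2 + 4.0700^2) = 8.3169


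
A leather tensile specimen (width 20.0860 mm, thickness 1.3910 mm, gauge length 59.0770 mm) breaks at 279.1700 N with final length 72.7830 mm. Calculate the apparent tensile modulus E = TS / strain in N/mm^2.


TS = F / (w * t) = 279.1700 / (20.0860 * 1.3910) = 9.9919 N/mm^2
strain = (Lf - L0) / L0 = (72.7830 - 59.0770) / 59.0770 = 0.2320
E = TS / strain = 9.9919 / 0.2320 = 43.0681 N/mm^2


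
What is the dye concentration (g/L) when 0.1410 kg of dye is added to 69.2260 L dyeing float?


Formula: Conc = dye_mass(kg) / volume(L) * 1000
Substituting: Conc = 0.1410 / 69.2260 * 1000
Result: 2.0368 g/L


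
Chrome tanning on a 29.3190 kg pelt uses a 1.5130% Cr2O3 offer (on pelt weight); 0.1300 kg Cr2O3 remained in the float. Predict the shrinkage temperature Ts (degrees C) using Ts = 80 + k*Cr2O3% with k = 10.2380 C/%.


Offered = pelt * offer_pct / 100 = 29.3190 * 1.5130 / 100 = 0.4436 kg
Uptake = offered - residual = 0.4436 - 0.1300 = 0.3136 kg
Cr2O3% on pelt = uptake / pelt * 100 = 0.3136 / 29.3190 * 100 = 1.0696 %
Ts = 80 + k * Cr2O3% = 80 + 10.2380 * 1.0696 = 90.9506 C


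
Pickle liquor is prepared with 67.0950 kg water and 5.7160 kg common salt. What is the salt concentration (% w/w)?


Formula: Conc = salt / (water + salt) * 100
Substituting: Conc = 5.7160 / (67.0950 + 5.7160) * 100
Result: 7.8505 %


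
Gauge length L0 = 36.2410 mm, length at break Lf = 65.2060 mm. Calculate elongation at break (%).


Formula: Elongation = (Lf - L0) / L0 * 100
Substituting: Elongation = (65.2060 - 36.2410) / 36.2410 * 100
Result: 79.9233 %


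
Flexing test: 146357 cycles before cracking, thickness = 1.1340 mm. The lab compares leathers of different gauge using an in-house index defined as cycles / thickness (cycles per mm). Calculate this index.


Formula: Index = cycles / thickness
Substituting: Index = 146357 / 1.1340
Result: 129062.6102 cycles/mm


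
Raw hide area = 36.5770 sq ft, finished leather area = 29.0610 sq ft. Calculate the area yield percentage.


Formula: Yield = finished / raw * 100
Substituting: Yield = 29.0610 / 36.5770 * 100
Result: 79.4516 %


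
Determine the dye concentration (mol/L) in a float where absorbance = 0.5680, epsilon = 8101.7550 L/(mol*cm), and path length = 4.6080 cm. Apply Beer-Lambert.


Formula: c = A / (epsilon * l)
Substituting: c = 0.5680 / (8101.7550 * 4.6080)
Result: 1.5214e-05 mol/L


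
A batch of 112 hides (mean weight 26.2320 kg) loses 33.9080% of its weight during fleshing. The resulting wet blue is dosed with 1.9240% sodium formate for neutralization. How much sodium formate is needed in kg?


Total_raw = N * avg_wt = 112 * 26.2320 = 2937.9840 kg
Substrate = Total_raw * (1 - loss/100) = 2937.9840 * (1 - 33.9080/100) = 1941.7724 kg
Neutralizer = Substrate * pct / 100 = 1941.7724 * 1.9240 / 100 = 37.3597 kg


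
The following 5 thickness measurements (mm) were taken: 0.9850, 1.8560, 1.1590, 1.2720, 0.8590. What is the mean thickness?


Formula: Average = sum / n
Substituting: Average = 6.1310 / 5
Result: 1.2262 mm


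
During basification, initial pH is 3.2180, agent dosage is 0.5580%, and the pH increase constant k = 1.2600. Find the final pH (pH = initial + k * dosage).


Formula: pH_final = pH_initial + k * base_pct
Substituting: pH_final = 3.2180 + 1.2600 * 0.5580
Result: 3.9211


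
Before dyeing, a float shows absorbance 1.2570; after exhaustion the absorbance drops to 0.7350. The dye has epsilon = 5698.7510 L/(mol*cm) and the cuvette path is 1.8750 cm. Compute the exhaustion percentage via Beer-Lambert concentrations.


c_initial = A_i / (epsilon * l) = 1.2570 / (5698.7510 * 1.8750) = 1.1764e-04 mol/L
c_final = A_f / (epsilon * l) = 0.7350 / (5698.7510 * 1.8750) = 6.8787e-05 mol/L
Exhaustion = (c_initial - c_final) / c_initial * 100 = (1.1764e-04 - 6.8787e-05) / 1.1764e-04 * 100 = 41.5274 %


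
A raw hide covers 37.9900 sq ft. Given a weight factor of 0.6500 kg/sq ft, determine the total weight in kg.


Formula: Weight = area * weight_per_sqft
Substituting: Weight = 37.9900 * 0.6500
Result: 24.6935 kg


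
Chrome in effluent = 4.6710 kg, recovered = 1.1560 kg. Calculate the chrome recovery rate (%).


Formula: Recovery = recovered / input * 100
Substituting: Recovery = 1.1560 / 4.6710 * 100
Result: 24.7484 %


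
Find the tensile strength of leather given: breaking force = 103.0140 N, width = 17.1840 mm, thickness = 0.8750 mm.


Formula: TS = force / (width * thickness)
Substituting: TS = 103.0140 / (17.1840 * 0.8750)
Result: 6.8512 N/mm^2


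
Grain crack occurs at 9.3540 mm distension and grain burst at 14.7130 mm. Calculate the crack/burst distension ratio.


Formula: Ratio = crack / burst
Substituting: Ratio = 9.3540 / 14.7130
Result: 0.6358


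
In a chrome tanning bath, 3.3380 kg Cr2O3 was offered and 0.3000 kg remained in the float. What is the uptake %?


Formula: Uptake = (offered - residual) / offered * 100
Substituting: Uptake = (3.3380 - 0.3000) / 3.3380 * 100
Result: 91.0126 %


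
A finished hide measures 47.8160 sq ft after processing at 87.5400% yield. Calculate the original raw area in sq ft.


Formula: raw = finished * 100 / yield
Substituting: raw = 47.8160 * 100 / 87.5400
Result: 54.6219 sq ft


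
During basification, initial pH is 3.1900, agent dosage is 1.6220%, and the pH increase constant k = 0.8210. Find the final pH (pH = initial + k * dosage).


Formula: pH_final = pH_initial + k * base_pct
Substituting: pH_final = 3.1900 + 0.8210 * 1.6220
Result: 4.5217


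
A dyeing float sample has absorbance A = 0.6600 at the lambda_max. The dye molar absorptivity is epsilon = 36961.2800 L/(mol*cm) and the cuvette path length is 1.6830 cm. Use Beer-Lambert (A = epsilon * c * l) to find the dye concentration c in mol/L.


Formula: c = A / (epsilon * l)
Substituting: c = 0.6600 / (36961.2800 * 1.6830)
Result: 1.0610e-05 mol/L


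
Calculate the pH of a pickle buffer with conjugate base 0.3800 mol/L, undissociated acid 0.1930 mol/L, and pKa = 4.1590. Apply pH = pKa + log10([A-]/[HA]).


ratio = [A-] / [HA] = 0.3800 / 0.1930 = 1.9689
log10(ratio) = 0.2942
pH = pKa + log10(ratio) = 4.1590 + 0.2942 = 4.4532


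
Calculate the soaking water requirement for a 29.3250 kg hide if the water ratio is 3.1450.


Formula: Water = hide_weight * ratio
Substituting: Water = 29.3250 * 3.1450
Result: 92.2271 kg


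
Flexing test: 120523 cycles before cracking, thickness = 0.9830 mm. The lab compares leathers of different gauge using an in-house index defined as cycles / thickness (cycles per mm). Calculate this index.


Formula: Index = cycles / thickness
Substituting: Index = 120523 / 0.9830
Result: 122607.3245 cycles/mm


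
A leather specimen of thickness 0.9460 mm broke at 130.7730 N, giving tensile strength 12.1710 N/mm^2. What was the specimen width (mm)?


Formula: w = F / (TS * t)
Substituting: w = 130.7730 / (12.1710 * 0.9460)
Result: 11.3580 mm


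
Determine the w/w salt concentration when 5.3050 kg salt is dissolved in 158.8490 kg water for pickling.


Formula: Conc = salt / (water + salt) * 100
Substituting: Conc = 5.3050 / (158.8490 + 5.3050) * 100
Result: 3.2317 %


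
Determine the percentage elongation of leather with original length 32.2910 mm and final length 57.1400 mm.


Formula: Elongation = (Lf - L0) / L0 * 100
Substituting: Elongation = (57.1400 - 32.2910) / 32.2910 * 100
Result: 76.9533 %


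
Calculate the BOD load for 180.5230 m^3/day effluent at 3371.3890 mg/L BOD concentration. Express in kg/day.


Formula: BOD_load = volume * conc / 1000
Substituting: BOD_load = 180.5230 * 3371.3890 / 1000
Result: 608.6133 kg/day


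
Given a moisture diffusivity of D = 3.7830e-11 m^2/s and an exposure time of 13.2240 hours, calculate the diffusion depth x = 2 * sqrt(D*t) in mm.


t = 13.2240 hr * 3600 = 47606.4000 s
D * t = 3.7830e-11 * 47606.4000 = 1.8010e-06
x = 2 * sqrt(D*t) = 2 * sqrt(1.8010e-06) = 0.00268399 m = 2.6840 mm


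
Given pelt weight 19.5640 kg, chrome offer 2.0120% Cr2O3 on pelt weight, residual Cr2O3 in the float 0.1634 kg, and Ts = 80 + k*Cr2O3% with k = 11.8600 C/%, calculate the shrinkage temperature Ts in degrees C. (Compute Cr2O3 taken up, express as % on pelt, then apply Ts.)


Offered = pelt * offer_pct / 100 = 19.5640 * 2.0120 / 100 = 0.3936 kg
Uptake = offered - residual = 0.3936 - 0.1634 = 0.2302 kg
Cr2O3% on pelt = uptake / pelt * 100 = 0.2302 / 19.5640 * 100 = 1.1768 %
Ts = 80 + k * Cr2O3% = 80 + 11.8600 * 1.1768 = 93.9568 C


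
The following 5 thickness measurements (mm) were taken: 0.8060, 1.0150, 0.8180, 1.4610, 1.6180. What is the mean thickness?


Formula: Average = sum / n
Substituting: Average = 5.7180 / 5
Result: 1.1436 mm


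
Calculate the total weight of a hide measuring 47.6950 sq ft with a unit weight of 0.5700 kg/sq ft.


Formula: Weight = area * weight_per_sqft
Substituting: Weight = 47.6950 * 0.5700
Result: 27.1861 kg


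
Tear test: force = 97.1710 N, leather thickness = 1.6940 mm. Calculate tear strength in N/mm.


Formula: Tear strength = force / thickness
Substituting: Tear strength = 97.1710 / 1.6940
Result: 57.3619 N/mm


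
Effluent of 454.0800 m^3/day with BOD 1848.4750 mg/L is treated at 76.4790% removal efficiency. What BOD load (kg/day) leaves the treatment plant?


Load_in = volume * conc / 1000 = 454.0800 * 1848.4750 / 1000 = 839.3555 kg/day
Removed = Load_in * eff / 100 = 839.3555 * 76.4790 / 100 = 641.9307 kg/day
Load_out = Load_in - Removed = 839.3555 - 641.9307 = 197.4248 kg/day


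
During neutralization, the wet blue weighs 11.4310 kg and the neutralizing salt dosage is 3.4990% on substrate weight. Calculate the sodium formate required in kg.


Formula: Neutralizer = substrate * pct / 100
Substituting: Neutralizer = 11.4310 * 3.4990 / 100
Result: 0.4000 kg


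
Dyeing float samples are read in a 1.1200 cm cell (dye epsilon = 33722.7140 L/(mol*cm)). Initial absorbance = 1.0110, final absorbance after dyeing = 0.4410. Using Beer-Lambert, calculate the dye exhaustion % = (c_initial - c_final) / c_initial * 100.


c_initial = A_i / (epsilon * l) = 1.0110 / (33722.7140 * 1.1200) = 2.6768e-05 mol/L
c_final = A_f / (epsilon * l) = 0.4410 / (33722.7140 * 1.1200) = 1.1676e-05 mol/L
Exhaustion = (c_initial - c_final) / c_initial * 100 = (2.6768e-05 - 1.1676e-05) / 2.6768e-05 * 100 = 56.3798 %


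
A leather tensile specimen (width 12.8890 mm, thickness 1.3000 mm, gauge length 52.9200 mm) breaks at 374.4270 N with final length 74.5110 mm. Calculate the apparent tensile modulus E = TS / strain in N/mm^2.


TS = F / (w * t) = 374.4270 / (12.8890 * 1.3000) = 22.3462 N/mm^2
strain = (Lf - L0) / L0 = (74.5110 - 52.9200) / 52.9200 = 0.4080
E = TS / strain = 22.3462 / 0.4080 = 54.7711 N/mm^2


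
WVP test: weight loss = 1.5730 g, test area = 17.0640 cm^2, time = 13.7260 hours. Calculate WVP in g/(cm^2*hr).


Formula: WVP = loss / (area * time)
Substituting: WVP = 1.5730 / (17.0640 * 13.7260)
Result: 0.00671589 g/(cm^2*hr)


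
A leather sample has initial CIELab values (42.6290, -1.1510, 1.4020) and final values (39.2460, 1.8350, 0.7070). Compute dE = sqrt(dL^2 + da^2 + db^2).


dL = -3.3830, da = 2.9860, db = -0.6950
dE = sqrt((-3.3830)^2 + 2.9860^2 + (-0.6950)^2) = 4.5655


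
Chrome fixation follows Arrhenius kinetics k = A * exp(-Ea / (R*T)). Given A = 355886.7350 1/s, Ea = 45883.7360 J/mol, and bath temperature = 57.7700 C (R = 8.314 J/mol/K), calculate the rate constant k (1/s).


T_K = T_C + 273.15 = 57.7700 + 273.15 = 330.9200 K
exponent = -Ea / (R * T_K) = -45883.7360 / (8.314 * 330.9200) = -16.6773
k = A * exp(exponent) = 355886.7350 * exp(-16.6773) = 0.0203448 1/s


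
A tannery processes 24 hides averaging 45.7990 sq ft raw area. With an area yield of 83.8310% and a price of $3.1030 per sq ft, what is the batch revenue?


Raw_total = N * avg_area = 24 * 45.7990 = 1099.1760 sq ft
Finished = Raw_total * yield / 100 = 1099.1760 * 83.8310 / 100 = 921.4502 sq ft
Value = Finished * price = 921.4502 * 3.1030 = 2859.2601 $


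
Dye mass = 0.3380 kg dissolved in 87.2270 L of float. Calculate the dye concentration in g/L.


Formula: Conc = dye_mass(kg) / volume(L) * 1000
Substituting: Conc = 0.3380 / 87.2270 * 1000
Result: 3.8749 g/L


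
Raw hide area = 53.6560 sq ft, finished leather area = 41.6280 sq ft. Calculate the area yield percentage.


Formula: Yield = finished / raw * 100
Substituting: Yield = 41.6280 / 53.6560 * 100
Result: 77.5831 %


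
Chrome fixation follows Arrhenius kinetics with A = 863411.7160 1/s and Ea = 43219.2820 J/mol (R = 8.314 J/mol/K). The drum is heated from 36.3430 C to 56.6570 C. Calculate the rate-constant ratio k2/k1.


T1 = 36.3430 + 273.15 = 309.4930 K; T2 = 56.6570 + 273.15 = 329.8070 K
k1 = A * exp(-Ea/(R*T1)) = 863411.7160 * exp(-43219.2820/(8.314*309.4930)) = 0.0438153 1/s
k2 = A * exp(-Ea/(R*T2)) = 863411.7160 * exp(-43219.2820/(8.314*329.8070)) = 0.1233 1/s
k2/k1 = 0.1233 / 0.0438153 = 2.8138


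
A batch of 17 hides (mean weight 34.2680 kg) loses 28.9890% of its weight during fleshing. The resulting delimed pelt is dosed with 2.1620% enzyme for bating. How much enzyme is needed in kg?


Total_raw = N * avg_wt = 17 * 34.2680 = 582.5560 kg
Substrate = Total_raw * (1 - loss/100) = 582.5560 * (1 - 28.9890/100) = 413.6788 kg
Enzyme = Substrate * pct / 100 = 413.6788 * 2.1620 / 100 = 8.9437 kg


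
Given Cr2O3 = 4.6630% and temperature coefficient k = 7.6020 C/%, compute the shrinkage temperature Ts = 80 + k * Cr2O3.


Formula: Ts = 80 + k * Cr2O3
Substituting: Ts = 80 + 7.6020 * 4.6630
Result: 115.4481 C


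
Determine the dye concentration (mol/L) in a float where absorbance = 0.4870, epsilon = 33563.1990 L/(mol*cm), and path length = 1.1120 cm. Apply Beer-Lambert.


Formula: c = A / (epsilon * l)
Substituting: c = 0.4870 / (33563.1990 * 1.1120)
Result: 1.3049e-05 mol/L


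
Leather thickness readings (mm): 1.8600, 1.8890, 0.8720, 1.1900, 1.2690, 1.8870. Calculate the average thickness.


Formula: Average = sum / n
Substituting: Average = 8.9670 / 6
Result: 1.4945 mm


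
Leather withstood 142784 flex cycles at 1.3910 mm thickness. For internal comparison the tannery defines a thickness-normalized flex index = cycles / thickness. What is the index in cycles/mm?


Formula: Index = cycles / thickness
Substituting: Index = 142784 / 1.3910
Result: 102648.4543 cycles/mm


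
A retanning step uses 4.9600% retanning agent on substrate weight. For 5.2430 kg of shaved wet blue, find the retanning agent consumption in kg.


Formula: Retan = substrate * pct / 100
Substituting: Retan = 5.2430 * 4.9600 / 100
Result: 0.2601 kg


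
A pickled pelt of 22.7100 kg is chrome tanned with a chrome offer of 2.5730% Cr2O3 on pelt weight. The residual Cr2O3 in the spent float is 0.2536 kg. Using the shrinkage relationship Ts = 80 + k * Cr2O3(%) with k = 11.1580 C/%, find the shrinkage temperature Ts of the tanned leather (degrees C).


Offered = pelt * offer_pct / 100 = 22.7100 * 2.5730 / 100 = 0.5843 kg
Uptake = offered - residual = 0.5843 - 0.2536 = 0.3307 kg
Cr2O3% on pelt = uptake / pelt * 100 = 0.3307 / 22.7100 * 100 = 1.4563 %
Ts = 80 + k * Cr2O3% = 80 + 11.1580 * 1.4563 = 96.2495 C


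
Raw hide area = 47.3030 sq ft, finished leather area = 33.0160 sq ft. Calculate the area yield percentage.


Formula: Yield = finished / raw * 100
Substituting: Yield = 33.0160 / 47.3030 * 100
Result: 69.7968 %


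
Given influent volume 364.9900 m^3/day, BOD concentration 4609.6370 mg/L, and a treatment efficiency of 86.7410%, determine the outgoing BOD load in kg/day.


Load_in = volume * conc / 1000 = 364.9900 * 4609.6370 / 1000 = 1682.4714 kg/day
Removed = Load_in * eff / 100 = 1682.4714 * 86.7410 / 100 = 1459.3925 kg/day
Load_out = Load_in - Removed = 1682.4714 - 1459.3925 = 223.0789 kg/day


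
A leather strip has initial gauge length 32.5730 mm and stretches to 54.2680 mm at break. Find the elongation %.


Formula: Elongation = (Lf - L0) / L0 * 100
Substituting: Elongation = (54.2680 - 32.5730) / 32.5730 * 100
Result: 66.6042 %


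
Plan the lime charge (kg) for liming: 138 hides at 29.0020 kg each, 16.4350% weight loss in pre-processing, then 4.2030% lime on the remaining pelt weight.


Total_raw = N * avg_wt = 138 * 29.0020 = 4002.2760 kg
Substrate = Total_raw * (1 - loss/100) = 4002.2760 * (1 - 16.4350/100) = 3344.5019 kg
Lime = Substrate * pct / 100 = 3344.5019 * 4.2030 / 100 = 140.5694 kg


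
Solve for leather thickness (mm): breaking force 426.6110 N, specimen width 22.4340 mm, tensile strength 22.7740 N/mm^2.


Formula: t = F / (TS * w)
Substituting: t = 426.6110 / (22.7740 * 22.4340)
Result: 0.8350 mm


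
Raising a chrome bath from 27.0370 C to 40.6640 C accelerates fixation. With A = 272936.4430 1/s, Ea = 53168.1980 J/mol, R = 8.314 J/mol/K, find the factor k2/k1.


T1 = 27.0370 + 273.15 = 300.1870 K; T2 = 40.6640 + 273.15 = 313.8140 K
k1 = A * exp(-Ea/(R*T1)) = 272936.4430 * exp(-53168.1980/(8.314*300.1870)) = 1.5279e-04 1/s
k2 = A * exp(-Ea/(R*T2)) = 272936.4430 * exp(-53168.1980/(8.314*313.8140)) = 3.8534e-04 1/s
k2/k1 = 3.8534e-04 / 1.5279e-04 = 2.5221


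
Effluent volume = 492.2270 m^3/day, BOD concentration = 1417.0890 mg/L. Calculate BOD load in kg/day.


Formula: BOD_load = volume * conc / 1000
Substituting: BOD_load = 492.2270 * 1417.0890 / 1000
Result: 697.5295 kg/day


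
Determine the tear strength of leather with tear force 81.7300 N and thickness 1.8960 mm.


Formula: Tear strength = force / thickness
Substituting: Tear strength = 81.7300 / 1.8960
Result: 43.1065 N/mm


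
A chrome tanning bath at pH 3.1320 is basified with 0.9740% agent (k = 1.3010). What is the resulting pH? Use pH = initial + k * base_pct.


Formula: pH_final = pH_initial + k * base_pct
Substituting: pH_final = 3.1320 + 1.3010 * 0.9740
Result: 4.3992


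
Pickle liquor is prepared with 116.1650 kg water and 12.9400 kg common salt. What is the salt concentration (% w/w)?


Formula: Conc = salt / (water + salt) * 100
Substituting: Conc = 12.9400 / (116.1650 + 12.9400) * 100
Result: 10.0228 %


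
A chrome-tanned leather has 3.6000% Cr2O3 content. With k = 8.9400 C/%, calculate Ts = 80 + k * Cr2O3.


Formula: Ts = 80 + k * Cr2O3
Substituting: Ts = 80 + 8.9400 * 3.6000
Result: 112.1840 C


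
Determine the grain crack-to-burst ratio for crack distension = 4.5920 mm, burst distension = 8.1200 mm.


Formula: Ratio = crack / burst
Substituting: Ratio = 4.5920 / 8.1200
Result: 0.5655


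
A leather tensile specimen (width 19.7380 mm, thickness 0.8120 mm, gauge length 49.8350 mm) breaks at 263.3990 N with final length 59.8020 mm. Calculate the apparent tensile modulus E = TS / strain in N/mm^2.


TS = F / (w * t) = 263.3990 / (19.7380 * 0.8120) = 16.4344 N/mm^2
strain = (Lf - L0) / L0 = (59.8020 - 49.8350) / 49.8350 = 0.2000
E = TS / strain = 16.4344 / 0.2000 = 82.1722 N/mm^2


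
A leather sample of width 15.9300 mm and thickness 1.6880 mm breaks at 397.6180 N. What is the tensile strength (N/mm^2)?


Formula: TS = force / (width * thickness)
Substituting: TS = 397.6180 / (15.9300 * 1.6880)
Result: 14.7869 N/mm^2


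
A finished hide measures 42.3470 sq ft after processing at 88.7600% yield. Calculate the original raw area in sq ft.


Formula: raw = finished * 100 / yield
Substituting: raw = 42.3470 * 100 / 88.7600
Result: 47.7096 sq ft


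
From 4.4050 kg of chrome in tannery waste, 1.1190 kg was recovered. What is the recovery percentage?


Formula: Recovery = recovered / input * 100
Substituting: Recovery = 1.1190 / 4.4050 * 100
Result: 25.4030 %


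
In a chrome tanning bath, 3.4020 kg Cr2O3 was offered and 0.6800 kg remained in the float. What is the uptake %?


Formula: Uptake = (offered - residual) / offered * 100
Substituting: Uptake = (3.4020 - 0.6800) / 3.4020 * 100
Result: 80.0118 %


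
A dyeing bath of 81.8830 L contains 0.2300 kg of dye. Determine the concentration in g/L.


Formula: Conc = dye_mass(kg) / volume(L) * 1000
Substituting: Conc = 0.2300 / 81.8830 * 1000
Result: 2.8089 g/L


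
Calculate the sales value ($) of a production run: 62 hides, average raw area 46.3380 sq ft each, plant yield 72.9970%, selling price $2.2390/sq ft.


Raw_total = N * avg_area = 62 * 46.3380 = 2872.9560 sq ft
Finished = Raw_total * yield / 100 = 2872.9560 * 72.9970 / 100 = 2097.1717 sq ft
Value = Finished * price = 2097.1717 * 2.2390 = 4695.5674 $


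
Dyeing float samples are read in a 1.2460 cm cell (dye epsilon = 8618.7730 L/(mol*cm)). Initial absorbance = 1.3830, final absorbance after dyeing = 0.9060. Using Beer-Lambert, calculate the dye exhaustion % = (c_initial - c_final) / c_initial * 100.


c_initial = A_i / (epsilon * l) = 1.3830 / (8618.7730 * 1.2460) = 1.2878e-04 mol/L
c_final = A_f / (epsilon * l) = 0.9060 / (8618.7730 * 1.2460) = 8.4365e-05 mol/L
Exhaustion = (c_initial - c_final) / c_initial * 100 = (1.2878e-04 - 8.4365e-05) / 1.2878e-04 * 100 = 34.4902 %


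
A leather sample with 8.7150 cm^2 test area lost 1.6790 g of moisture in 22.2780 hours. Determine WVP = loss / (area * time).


Formula: WVP = loss / (area * time)
Substituting: WVP = 1.6790 / (8.7150 * 22.2780)
Result: 0.00864783 g/(cm^2*hr)


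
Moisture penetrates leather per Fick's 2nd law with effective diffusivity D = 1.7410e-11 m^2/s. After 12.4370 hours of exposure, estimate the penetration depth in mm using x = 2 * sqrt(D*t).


t = 12.4370 hr * 3600 = 44773.2000 s
D * t = 1.7410e-11 * 44773.2000 = 7.7950e-07
x = 2 * sqrt(D*t) = 2 * sqrt(7.7950e-07) = 0.00176579 m = 1.7658 mm


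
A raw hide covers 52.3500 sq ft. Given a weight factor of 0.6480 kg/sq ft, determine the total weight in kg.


Formula: Weight = area * weight_per_sqft
Substituting: Weight = 52.3500 * 0.6480
Result: 33.9228 kg


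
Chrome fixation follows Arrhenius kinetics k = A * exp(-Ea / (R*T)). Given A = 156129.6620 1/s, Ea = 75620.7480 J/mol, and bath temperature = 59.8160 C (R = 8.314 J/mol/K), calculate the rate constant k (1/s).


T_K = T_C + 273.15 = 59.8160 + 273.15 = 332.9660 K
exponent = -Ea / (R * T_K) = -75620.7480 / (8.314 * 332.9660) = -27.3169
k = A * exp(exponent) = 156129.6620 * exp(-27.3169) = 2.1375e-07 1/s


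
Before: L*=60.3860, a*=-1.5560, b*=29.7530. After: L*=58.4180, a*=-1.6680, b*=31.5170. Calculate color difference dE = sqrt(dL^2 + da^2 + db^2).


dL = -1.9680, da = -0.1120, db = 1.7640
dE = sqrt((-1.9680)^2 + (-0.1120)^2 + 1.7640^2) = 2.6452


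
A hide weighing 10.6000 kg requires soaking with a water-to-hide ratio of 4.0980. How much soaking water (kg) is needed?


Formula: Water = hide_weight * ratio
Substituting: Water = 10.6000 * 4.0980
Result: 43.4388 kg


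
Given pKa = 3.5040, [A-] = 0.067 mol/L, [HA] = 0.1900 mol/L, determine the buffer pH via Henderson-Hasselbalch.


ratio = [A-] / [HA] = 0.067 / 0.1900 = 0.3526
log10(ratio) = -0.4527
pH = pKa + log10(ratio) = 3.5040 - 0.4527 = 3.0513


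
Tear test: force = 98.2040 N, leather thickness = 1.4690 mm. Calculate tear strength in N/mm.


Formula: Tear strength = force / thickness
Substituting: Tear strength = 98.2040 / 1.4690
Result: 66.8509 N/mm


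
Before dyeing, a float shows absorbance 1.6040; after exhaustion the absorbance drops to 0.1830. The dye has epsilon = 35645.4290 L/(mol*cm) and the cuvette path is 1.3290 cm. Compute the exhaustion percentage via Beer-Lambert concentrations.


c_initial = A_i / (epsilon * l) = 1.6040 / (35645.4290 * 1.3290) = 3.3859e-05 mol/L
c_final = A_f / (epsilon * l) = 0.1830 / (35645.4290 * 1.3290) = 3.8630e-06 mol/L
Exhaustion = (c_initial - c_final) / c_initial * 100 = (3.3859e-05 - 3.8630e-06) / 3.3859e-05 * 100 = 88.5910 %
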